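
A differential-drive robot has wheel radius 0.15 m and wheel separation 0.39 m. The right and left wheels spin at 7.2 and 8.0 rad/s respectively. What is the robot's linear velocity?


vR = r*wR = 0.15*7.2 = 1.08 m/s
vL = r*wL = 0.15*8.0 = 1.2 m/s
v = (vR+vL)/2 = 1.14 m/s
omega = (vR-vL)/L = -0.3077 rad/s
linear velocity = 1.14 m/s


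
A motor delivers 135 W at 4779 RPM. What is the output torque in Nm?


omega = 4779 * 2*pi/60 = 500.4557 rad/s
tau = P / omega = 135 / 500.4557
= 0.2698 Nm


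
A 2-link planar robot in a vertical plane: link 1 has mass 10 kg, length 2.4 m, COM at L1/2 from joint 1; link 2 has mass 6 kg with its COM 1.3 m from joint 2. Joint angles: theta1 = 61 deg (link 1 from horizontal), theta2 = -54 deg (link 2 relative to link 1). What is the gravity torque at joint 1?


Horizontal distance from joint 1 to link-1 COM:
  x_c1 = (L1/2)*cos(t1) = 1.2 * 0.4848 = 0.5818 m
Horizontal distance from joint 1 to link-2 COM:
  x_c2 = L1*cos(t1) + Lc2*cos(t1+t2)
       = 2.4*0.4848 + 1.3*0.9925 = 2.4539 m
tau1 = m1*g*x_c1 + m2*g*x_c2
     = 10*9.81*0.5818 + 6*9.81*2.4539
     = 57.0718 + 144.4338
     = 201.5056 Nm


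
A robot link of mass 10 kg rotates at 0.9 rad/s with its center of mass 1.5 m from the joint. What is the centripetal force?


F = m * omega^2 * r
= 10 * 0.9^2 * 1.5
= 10 * 0.81 * 1.5
= 12.15 N


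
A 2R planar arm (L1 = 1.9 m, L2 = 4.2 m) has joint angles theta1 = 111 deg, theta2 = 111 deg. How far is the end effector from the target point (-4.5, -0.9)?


End effector via forward kinematics:
x = L1*cos(t1) + L2*cos(t1+t2) = -3.8021
y = L1*sin(t1) + L2*sin(t1+t2) = -1.0365
Distance to target:
d = sqrt((-4.5 - -3.8021)^2 + (-0.9 - -1.0365)^2)
= sqrt(0.4871 + 0.0186)
= 0.7111 m


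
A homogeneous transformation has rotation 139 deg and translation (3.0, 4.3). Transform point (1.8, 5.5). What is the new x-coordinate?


x' = cos(theta)*px - sin(theta)*py + tx
= -0.7547*1.8 - 0.6561*5.5 + 3.0
= -1.9668


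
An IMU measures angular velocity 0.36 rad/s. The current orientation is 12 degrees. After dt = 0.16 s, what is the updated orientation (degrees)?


delta_theta = w * dt = 0.36 * 0.16 = 0.0576 rad
= 3.3002 deg
theta_new = 12 + 3.3002 = 15.3002 deg


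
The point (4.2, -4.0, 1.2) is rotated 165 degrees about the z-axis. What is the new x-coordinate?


Rotation about z-axis: x' = x*cos(theta) - y*sin(theta)
= 4.2 * -0.9659 - -4.0 * 0.2588
= -3.0216


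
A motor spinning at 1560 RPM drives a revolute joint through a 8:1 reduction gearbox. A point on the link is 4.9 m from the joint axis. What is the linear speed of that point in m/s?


omega_motor = 1560 * 2*pi/60 = 163.3628 rad/s
omega_joint = omega_motor / 8 = 20.4204 rad/s
v = omega_joint * r = 20.4204 * 4.9
= 100.0597 m/s


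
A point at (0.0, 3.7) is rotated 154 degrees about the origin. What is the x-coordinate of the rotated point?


x' = x*cos(theta) - y*sin(theta)
cos(154 deg) = -0.8988, sin(154 deg) = 0.4384
x' = 0.0 * -0.8988 - 3.7 * 0.4384
= -0.0 - 1.622
= -1.622


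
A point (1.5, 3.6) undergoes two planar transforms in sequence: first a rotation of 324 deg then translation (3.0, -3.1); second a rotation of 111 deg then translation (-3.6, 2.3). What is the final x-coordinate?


After transform 1:
x1 = cos(324)*1.5 - sin(324)*3.6 + 3.0 = 6.3296
y1 = sin(324)*1.5 + cos(324)*3.6 + -3.1 = -1.0692
After transform 2:
x2 = cos(111)*6.3296 - sin(111)*-1.0692 + -3.6
= -4.8701


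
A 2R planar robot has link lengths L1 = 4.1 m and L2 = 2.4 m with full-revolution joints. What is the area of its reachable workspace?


r_max = L1 + L2 = 6.5 m
r_min = |L1 - L2| = 1.7 m
Area = pi*(r_max^2 - r_min^2)
= pi*(42.25 - 2.89)
= pi * 39.36
= 123.6531 m^2


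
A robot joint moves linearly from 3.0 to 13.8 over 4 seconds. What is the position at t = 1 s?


s = t/T = 1/4 = 0.25
p(t) = p0 + (pf-p0)*s
= 3.0 + (13.8 - 3.0) * 0.25
= 5.7


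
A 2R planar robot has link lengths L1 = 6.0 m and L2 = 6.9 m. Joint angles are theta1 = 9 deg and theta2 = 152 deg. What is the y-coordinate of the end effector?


Convert angles to radians: theta1 = 0.1571, theta2 = 2.6529
y = L1*sin(theta1) + L2*sin(theta1+theta2)
y = 0.9386 + 2.2464
y = 3.185


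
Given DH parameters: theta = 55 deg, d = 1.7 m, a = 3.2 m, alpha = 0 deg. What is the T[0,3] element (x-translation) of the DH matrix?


T[0,3] = a * cos(theta)
= 3.2 * cos(55 deg)
= 3.2 * 0.5736
= 1.8354


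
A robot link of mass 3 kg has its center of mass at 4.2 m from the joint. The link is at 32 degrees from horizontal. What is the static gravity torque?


tau = m*g*L*cos(angle)
= 3 * 9.81 * 4.2 * cos(32 deg)
= 3 * 9.81 * 4.2 * 0.848
= 104.8238 Nm


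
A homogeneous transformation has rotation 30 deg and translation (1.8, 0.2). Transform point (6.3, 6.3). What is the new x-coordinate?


x' = cos(theta)*px - sin(theta)*py + tx
= 0.866*6.3 - 0.5*6.3 + 1.8
= 4.106


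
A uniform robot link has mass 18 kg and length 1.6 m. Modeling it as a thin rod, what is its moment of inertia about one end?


I = (1/3) * m * L^2
= (1/3) * 18 * 1.6^2
= 0.333333 * 18 * 2.56
= 15.36 kg*m^2


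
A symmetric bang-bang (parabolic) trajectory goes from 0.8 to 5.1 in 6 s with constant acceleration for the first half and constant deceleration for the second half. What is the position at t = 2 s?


Symmetric rest-to-rest: each phase covers (pf-p0)/2 in time T/2. 0.5*a*(T/2)^2 = (pf-p0)/2 => a = 4*(pf-p0)/T^2
a = 4*(5.1-0.8)/6^2 = 0.4778
t = 2 is in the acceleration phase (t <= T/2).
p = p0 + 0.5*a*t^2 = 0.8 + 0.5*0.4778*2^2
= 1.7556


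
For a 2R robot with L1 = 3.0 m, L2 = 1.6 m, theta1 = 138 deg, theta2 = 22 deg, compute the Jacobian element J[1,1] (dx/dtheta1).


J[1,1] = -L1*sin(t1) - L2*sin(t1+t2)
= -3.0*sin(138) - 1.6*sin(160)
= -2.5546


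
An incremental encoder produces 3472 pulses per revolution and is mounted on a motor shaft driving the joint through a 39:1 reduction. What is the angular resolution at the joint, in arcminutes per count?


counts per rev = 3472
effective counts at joint = 3472 * 39 = 135408
resolution = 360*60 / 135408
= 0.1595 arcmin/count


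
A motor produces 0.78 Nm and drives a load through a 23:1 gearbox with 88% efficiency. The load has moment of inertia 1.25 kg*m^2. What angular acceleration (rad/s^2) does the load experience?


tau_out = tau_motor * N * eta
= 0.78 * 23 * 0.88 = 15.7872 Nm
alpha = tau_out / I = 15.7872 / 1.25
= 12.6298 rad/s^2


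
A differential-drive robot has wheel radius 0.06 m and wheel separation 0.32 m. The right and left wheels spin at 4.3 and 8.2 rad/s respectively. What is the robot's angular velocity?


vR = r*wR = 0.06*4.3 = 0.258 m/s
vL = r*wL = 0.06*8.2 = 0.492 m/s
v = (vR+vL)/2 = 0.375 m/s
omega = (vR-vL)/L = -0.7312 rad/s
angular velocity = -0.7312 rad/s


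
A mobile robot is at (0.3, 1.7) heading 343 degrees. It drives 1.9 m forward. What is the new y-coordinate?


y_new = y0 + d*sin(theta)
= 1.7 + 1.9*sin(343)
= 1.7 + -0.5555
= 1.1445


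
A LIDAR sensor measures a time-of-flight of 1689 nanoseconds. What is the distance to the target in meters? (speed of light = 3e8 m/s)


tof = 1689 ns = 1.689e-06 s
dist = c * tof / 2
= 3e8 * 1.689e-06 / 2
= 253.35 m


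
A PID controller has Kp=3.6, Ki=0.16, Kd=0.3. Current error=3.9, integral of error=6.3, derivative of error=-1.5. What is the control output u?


u = Kp*e + Ki*int(e) + Kd*de/dt
= 3.6*3.9 + 0.16*6.3 + 0.3*(-1.5)
= 14.04 + 1.008 + -0.45
= 14.598


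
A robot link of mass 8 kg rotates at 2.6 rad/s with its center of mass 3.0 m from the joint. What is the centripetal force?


F = m * omega^2 * r
= 8 * 2.6^2 * 3.0
= 8 * 6.76 * 3.0
= 162.24 N


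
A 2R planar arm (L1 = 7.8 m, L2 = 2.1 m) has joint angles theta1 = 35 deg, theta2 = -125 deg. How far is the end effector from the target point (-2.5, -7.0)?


End effector via forward kinematics:
x = L1*cos(t1) + L2*cos(t1+t2) = 6.3894
y = L1*sin(t1) + L2*sin(t1+t2) = 2.3739
Distance to target:
d = sqrt((-2.5 - 6.3894)^2 + (-7.0 - 2.3739)^2)
= sqrt(79.0212 + 87.8699)
= 12.9186 m


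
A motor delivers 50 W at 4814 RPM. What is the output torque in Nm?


omega = 4814 * 2*pi/60 = 504.1209 rad/s
tau = P / omega = 50 / 504.1209
= 0.0992 Nm


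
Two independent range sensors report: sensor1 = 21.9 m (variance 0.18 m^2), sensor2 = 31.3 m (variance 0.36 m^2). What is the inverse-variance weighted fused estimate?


w1 = (1/var1) / (1/var1 + 1/var2)
   = 5.5556 / (5.5556 + 2.7778) = 0.6667
w2 = 1 - w1 = 0.3333
fused = w1*s1 + w2*s2 = 14.6 + 10.4333
= 25.0333 m


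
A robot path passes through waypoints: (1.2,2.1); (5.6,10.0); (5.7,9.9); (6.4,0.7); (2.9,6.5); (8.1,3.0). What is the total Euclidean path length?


Segment lengths:
  seg1 = sqrt((4.4)^2 + (7.9)^2) = 9.0427
  seg2 = sqrt((0.1)^2 + (-0.1)^2) = 0.1414
  seg3 = sqrt((0.7)^2 + (-9.2)^2) = 9.2266
  seg4 = sqrt((-3.5)^2 + (5.8)^2) = 6.7742
  seg5 = sqrt((5.2)^2 + (-3.5)^2) = 6.2682
Total = 31.4531


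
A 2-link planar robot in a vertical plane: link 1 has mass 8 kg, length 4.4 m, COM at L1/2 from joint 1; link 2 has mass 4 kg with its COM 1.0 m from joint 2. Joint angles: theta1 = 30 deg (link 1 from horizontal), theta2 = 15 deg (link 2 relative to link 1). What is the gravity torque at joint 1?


Horizontal distance from joint 1 to link-1 COM:
  x_c1 = (L1/2)*cos(t1) = 2.2 * 0.866 = 1.9053 m
Horizontal distance from joint 1 to link-2 COM:
  x_c2 = L1*cos(t1) + Lc2*cos(t1+t2)
       = 4.4*0.866 + 1.0*0.7071 = 4.5176 m
tau1 = m1*g*x_c1 + m2*g*x_c2
     = 8*9.81*1.9053 + 4*9.81*4.5176
     = 149.5245 + 177.2714
     = 326.7958 Nm


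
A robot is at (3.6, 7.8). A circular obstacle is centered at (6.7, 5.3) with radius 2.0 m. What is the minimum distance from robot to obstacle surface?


center_dist = sqrt((3.6-6.7)^2 + (7.8-5.3)^2)
= sqrt(9.61 + 6.25)
= 3.9825
min_dist = center_dist - radius = 3.9825 - 2.0 = 1.9825 m


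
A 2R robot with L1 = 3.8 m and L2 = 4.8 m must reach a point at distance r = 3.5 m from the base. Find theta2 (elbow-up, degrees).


cos(theta2) = (r^2 - L1^2 - L2^2) / (2*L1*L2)
cos(theta2) = (12.25 - 14.44 - 23.04) / 36.48
cos(theta2) = -0.691612
theta2 = 133.7578 degrees


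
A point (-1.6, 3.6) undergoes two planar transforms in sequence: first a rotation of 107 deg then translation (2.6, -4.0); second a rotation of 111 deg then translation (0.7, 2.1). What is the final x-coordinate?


After transform 1:
x1 = cos(107)*-1.6 - sin(107)*3.6 + 2.6 = -0.3749
y1 = sin(107)*-1.6 + cos(107)*3.6 + -4.0 = -6.5826
After transform 2:
x2 = cos(111)*-0.3749 - sin(111)*-6.5826 + 0.7
= 6.9798


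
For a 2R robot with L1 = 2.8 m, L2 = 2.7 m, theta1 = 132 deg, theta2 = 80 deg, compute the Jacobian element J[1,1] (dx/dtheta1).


J[1,1] = -L1*sin(t1) - L2*sin(t1+t2)
= -2.8*sin(132) - 2.7*sin(212)
= -0.65


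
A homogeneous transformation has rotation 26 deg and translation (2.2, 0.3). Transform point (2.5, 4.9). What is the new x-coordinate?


x' = cos(theta)*px - sin(theta)*py + tx
= 0.8988*2.5 - 0.4384*4.9 + 2.2
= 2.299


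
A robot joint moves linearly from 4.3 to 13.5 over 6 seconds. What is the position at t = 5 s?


s = t/T = 5/6 = 0.8333
p(t) = p0 + (pf-p0)*s
= 4.3 + (13.5 - 4.3) * 0.8333
= 11.9667


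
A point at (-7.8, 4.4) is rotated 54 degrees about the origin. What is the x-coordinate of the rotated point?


x' = x*cos(theta) - y*sin(theta)
cos(54 deg) = 0.5878, sin(54 deg) = 0.809
x' = -7.8 * 0.5878 - 4.4 * 0.809
= -4.5847 - 3.5597
= -8.1444


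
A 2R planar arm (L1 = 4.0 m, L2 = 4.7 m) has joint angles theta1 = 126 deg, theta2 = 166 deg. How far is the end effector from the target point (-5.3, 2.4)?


End effector via forward kinematics:
x = L1*cos(t1) + L2*cos(t1+t2) = -0.5905
y = L1*sin(t1) + L2*sin(t1+t2) = -1.1217
Distance to target:
d = sqrt((-5.3 - -0.5905)^2 + (2.4 - -1.1217)^2)
= sqrt(22.1795 + 12.4023)
= 5.8806 m


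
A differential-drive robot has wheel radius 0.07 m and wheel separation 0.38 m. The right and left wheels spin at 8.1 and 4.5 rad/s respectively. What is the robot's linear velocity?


vR = r*wR = 0.07*8.1 = 0.567 m/s
vL = r*wL = 0.07*4.5 = 0.315 m/s
v = (vR+vL)/2 = 0.441 m/s
omega = (vR-vL)/L = 0.6632 rad/s
linear velocity = 0.441 m/s


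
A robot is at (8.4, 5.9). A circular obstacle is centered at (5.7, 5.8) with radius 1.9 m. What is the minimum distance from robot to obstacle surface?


center_dist = sqrt((8.4-5.7)^2 + (5.9-5.8)^2)
= sqrt(7.29 + 0.01)
= 2.7019
min_dist = center_dist - radius = 2.7019 - 1.9 = 0.8019 m


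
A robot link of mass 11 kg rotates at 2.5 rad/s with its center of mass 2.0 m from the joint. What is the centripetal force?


F = m * omega^2 * r
= 11 * 2.5^2 * 2.0
= 11 * 6.25 * 2.0
= 137.5 N


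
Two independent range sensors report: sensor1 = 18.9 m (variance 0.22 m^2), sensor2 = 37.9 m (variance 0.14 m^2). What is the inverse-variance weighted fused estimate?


w1 = (1/var1) / (1/var1 + 1/var2)
   = 4.5455 / (4.5455 + 7.1429) = 0.3889
w2 = 1 - w1 = 0.6111
fused = w1*s1 + w2*s2 = 7.35 + 23.1611
= 30.5111 m


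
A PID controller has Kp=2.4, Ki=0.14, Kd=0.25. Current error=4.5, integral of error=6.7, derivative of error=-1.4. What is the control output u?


u = Kp*e + Ki*int(e) + Kd*de/dt
= 2.4*4.5 + 0.14*6.7 + 0.25*(-1.4)
= 10.8 + 0.938 + -0.35
= 11.388


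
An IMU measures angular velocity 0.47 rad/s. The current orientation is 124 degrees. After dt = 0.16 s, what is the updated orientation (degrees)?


delta_theta = w * dt = 0.47 * 0.16 = 0.0752 rad
= 4.3086 deg
theta_new = 124 + 4.3086 = 128.3086 deg


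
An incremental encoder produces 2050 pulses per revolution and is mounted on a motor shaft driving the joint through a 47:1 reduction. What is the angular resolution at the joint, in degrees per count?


counts per rev = 2050
effective counts at joint = 2050 * 47 = 96350
resolution = 360 / 96350
= 0.0037 deg/count


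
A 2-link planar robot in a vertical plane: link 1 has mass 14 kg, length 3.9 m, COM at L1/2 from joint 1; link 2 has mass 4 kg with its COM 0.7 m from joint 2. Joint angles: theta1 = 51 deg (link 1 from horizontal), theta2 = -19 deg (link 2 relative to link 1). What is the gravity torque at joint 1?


Horizontal distance from joint 1 to link-1 COM:
  x_c1 = (L1/2)*cos(t1) = 1.95 * 0.6293 = 1.2272 m
Horizontal distance from joint 1 to link-2 COM:
  x_c2 = L1*cos(t1) + Lc2*cos(t1+t2)
       = 3.9*0.6293 + 0.7*0.848 = 3.048 m
tau1 = m1*g*x_c1 + m2*g*x_c2
     = 14*9.81*1.2272 + 4*9.81*3.048
     = 168.5402 + 119.6029
     = 288.143 Nm


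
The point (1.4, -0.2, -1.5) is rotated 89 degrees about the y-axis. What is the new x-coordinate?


Rotation about y-axis: x' = x*cos(theta) + z*sin(theta)
= 1.4 * 0.0175 + -1.5 * 0.9998
= -1.4753


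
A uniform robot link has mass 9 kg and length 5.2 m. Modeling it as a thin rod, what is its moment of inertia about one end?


I = (1/3) * m * L^2
= (1/3) * 9 * 5.2^2
= 0.333333 * 9 * 27.04
= 81.12 kg*m^2


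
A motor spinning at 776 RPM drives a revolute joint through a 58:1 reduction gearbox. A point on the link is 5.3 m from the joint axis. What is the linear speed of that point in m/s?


omega_motor = 776 * 2*pi/60 = 81.2625 rad/s
omega_joint = omega_motor / 58 = 1.4011 rad/s
v = omega_joint * r = 1.4011 * 5.3
= 7.4257 m/s


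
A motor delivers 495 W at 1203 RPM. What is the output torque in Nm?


omega = 1203 * 2*pi/60 = 125.9779 rad/s
tau = P / omega = 495 / 125.9779
= 3.9293 Nm


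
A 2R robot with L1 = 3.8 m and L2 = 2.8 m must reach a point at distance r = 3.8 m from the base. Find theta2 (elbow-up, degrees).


cos(theta2) = (r^2 - L1^2 - L2^2) / (2*L1*L2)
cos(theta2) = (14.44 - 14.44 - 7.84) / 21.28
cos(theta2) = -0.368421
theta2 = 111.6183 degrees


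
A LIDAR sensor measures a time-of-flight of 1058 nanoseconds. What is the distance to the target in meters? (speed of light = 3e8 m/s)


tof = 1058 ns = 1.058e-06 s
dist = c * tof / 2
= 3e8 * 1.058e-06 / 2
= 158.7 m


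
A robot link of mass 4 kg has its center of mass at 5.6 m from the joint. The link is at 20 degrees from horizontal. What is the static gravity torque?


tau = m*g*L*cos(angle)
= 4 * 9.81 * 5.6 * cos(20 deg)
= 4 * 9.81 * 5.6 * 0.9397
= 206.4918 Nm


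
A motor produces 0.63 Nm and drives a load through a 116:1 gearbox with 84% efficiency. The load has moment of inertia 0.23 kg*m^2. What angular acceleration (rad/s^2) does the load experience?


tau_out = tau_motor * N * eta
= 0.63 * 116 * 0.84 = 61.3872 Nm
alpha = tau_out / I = 61.3872 / 0.23
= 266.9009 rad/s^2


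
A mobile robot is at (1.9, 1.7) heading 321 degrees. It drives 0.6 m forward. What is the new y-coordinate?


y_new = y0 + d*sin(theta)
= 1.7 + 0.6*sin(321)
= 1.7 + -0.3776
= 1.3224


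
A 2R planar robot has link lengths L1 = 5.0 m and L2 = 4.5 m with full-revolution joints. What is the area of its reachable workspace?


r_max = L1 + L2 = 9.5 m
r_min = |L1 - L2| = 0.5 m
Area = pi*(r_max^2 - r_min^2)
= pi*(90.25 - 0.25)
= pi * 90.0
= 282.7433 m^2


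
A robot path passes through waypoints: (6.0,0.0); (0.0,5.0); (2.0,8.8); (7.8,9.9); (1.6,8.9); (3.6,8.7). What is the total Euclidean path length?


Segment lengths:
  seg1 = sqrt((-6.0)^2 + (5.0)^2) = 7.8102
  seg2 = sqrt((2.0)^2 + (3.8)^2) = 4.2942
  seg3 = sqrt((5.8)^2 + (1.1)^2) = 5.9034
  seg4 = sqrt((-6.2)^2 + (-1.0)^2) = 6.2801
  seg5 = sqrt((2.0)^2 + (-0.2)^2) = 2.01
Total = 26.2979


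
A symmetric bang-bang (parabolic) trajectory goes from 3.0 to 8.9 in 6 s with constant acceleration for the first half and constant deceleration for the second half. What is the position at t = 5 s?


Symmetric rest-to-rest: each phase covers (pf-p0)/2 in time T/2. 0.5*a*(T/2)^2 = (pf-p0)/2 => a = 4*(pf-p0)/T^2
a = 4*(8.9-3.0)/6^2 = 0.6556
t = 5 is in the deceleration phase (t > T/2).
p = pf - 0.5*a*(T-t)^2 = 8.9 - 0.5*0.6556*1^2
= 8.5722


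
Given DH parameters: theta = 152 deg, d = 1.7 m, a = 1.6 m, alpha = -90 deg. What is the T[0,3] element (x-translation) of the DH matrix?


T[0,3] = a * cos(theta)
= 1.6 * cos(152 deg)
= 1.6 * -0.8829
= -1.4127


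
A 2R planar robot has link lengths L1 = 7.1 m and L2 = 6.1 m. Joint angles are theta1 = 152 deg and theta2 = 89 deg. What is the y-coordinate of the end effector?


Convert angles to radians: theta1 = 2.6529, theta2 = 1.5533
y = L1*sin(theta1) + L2*sin(theta1+theta2)
y = 3.3332 + -5.3352
y = -2.0019


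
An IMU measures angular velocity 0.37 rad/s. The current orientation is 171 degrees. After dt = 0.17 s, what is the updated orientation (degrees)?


delta_theta = w * dt = 0.37 * 0.17 = 0.0629 rad
= 3.6039 deg
theta_new = 171 + 3.6039 = 174.6039 deg


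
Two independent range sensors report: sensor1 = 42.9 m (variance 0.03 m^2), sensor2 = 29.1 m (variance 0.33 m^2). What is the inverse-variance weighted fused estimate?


w1 = (1/var1) / (1/var1 + 1/var2)
   = 33.3333 / (33.3333 + 3.0303) = 0.9167
w2 = 1 - w1 = 0.0833
fused = w1*s1 + w2*s2 = 39.325 + 2.425
= 41.75 m


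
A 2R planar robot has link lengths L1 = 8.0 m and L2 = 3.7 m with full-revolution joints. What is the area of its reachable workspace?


r_max = L1 + L2 = 11.7 m
r_min = |L1 - L2| = 4.3 m
Area = pi*(r_max^2 - r_min^2)
= pi*(136.89 - 18.49)
= pi * 118.4
= 371.9646 m^2


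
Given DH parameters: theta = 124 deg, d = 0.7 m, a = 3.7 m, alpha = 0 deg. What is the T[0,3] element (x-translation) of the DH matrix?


T[0,3] = a * cos(theta)
= 3.7 * cos(124 deg)
= 3.7 * -0.5592
= -2.069


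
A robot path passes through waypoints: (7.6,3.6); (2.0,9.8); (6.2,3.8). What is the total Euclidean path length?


Segment lengths:
  seg1 = sqrt((-5.6)^2 + (6.2)^2) = 8.3546
  seg2 = sqrt((4.2)^2 + (-6.0)^2) = 7.3239
Total = 15.6786


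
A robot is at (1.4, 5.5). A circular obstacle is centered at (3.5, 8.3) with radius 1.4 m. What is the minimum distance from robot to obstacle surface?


center_dist = sqrt((1.4-3.5)^2 + (5.5-8.3)^2)
= sqrt(4.41 + 7.84)
= 3.5
min_dist = center_dist - radius = 3.5 - 1.4 = 2.1 m


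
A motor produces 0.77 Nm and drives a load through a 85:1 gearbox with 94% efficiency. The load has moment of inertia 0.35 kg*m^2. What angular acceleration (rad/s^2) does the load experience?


tau_out = tau_motor * N * eta
= 0.77 * 85 * 0.94 = 61.523 Nm
alpha = tau_out / I = 61.523 / 0.35
= 175.78 rad/s^2


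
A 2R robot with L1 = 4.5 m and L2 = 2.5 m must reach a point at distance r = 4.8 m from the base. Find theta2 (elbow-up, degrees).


cos(theta2) = (r^2 - L1^2 - L2^2) / (2*L1*L2)
cos(theta2) = (23.04 - 20.25 - 6.25) / 22.5
cos(theta2) = -0.153778
theta2 = 98.8459 degrees


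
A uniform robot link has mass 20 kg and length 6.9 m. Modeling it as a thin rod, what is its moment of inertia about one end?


I = (1/3) * m * L^2
= (1/3) * 20 * 6.9^2
= 0.333333 * 20 * 47.61
= 317.4 kg*m^2


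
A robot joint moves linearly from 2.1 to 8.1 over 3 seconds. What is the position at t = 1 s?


s = t/T = 1/3 = 0.3333
p(t) = p0 + (pf-p0)*s
= 2.1 + (8.1 - 2.1) * 0.3333
= 4.1


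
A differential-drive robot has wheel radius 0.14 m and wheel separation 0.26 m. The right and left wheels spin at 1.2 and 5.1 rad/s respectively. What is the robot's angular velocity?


vR = r*wR = 0.14*1.2 = 0.168 m/s
vL = r*wL = 0.14*5.1 = 0.714 m/s
v = (vR+vL)/2 = 0.441 m/s
omega = (vR-vL)/L = -2.1 rad/s
angular velocity = -2.1 rad/s


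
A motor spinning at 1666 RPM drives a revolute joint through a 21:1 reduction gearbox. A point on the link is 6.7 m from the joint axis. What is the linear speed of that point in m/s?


omega_motor = 1666 * 2*pi/60 = 174.4631 rad/s
omega_joint = omega_motor / 21 = 8.3078 rad/s
v = omega_joint * r = 8.3078 * 6.7
= 55.662 m/s


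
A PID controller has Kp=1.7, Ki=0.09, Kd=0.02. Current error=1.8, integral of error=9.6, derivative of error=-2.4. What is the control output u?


u = Kp*e + Ki*int(e) + Kd*de/dt
= 1.7*1.8 + 0.09*9.6 + 0.02*(-2.4)
= 3.06 + 0.864 + -0.048
= 3.876


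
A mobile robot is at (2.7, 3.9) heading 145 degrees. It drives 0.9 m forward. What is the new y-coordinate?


y_new = y0 + d*sin(theta)
= 3.9 + 0.9*sin(145)
= 3.9 + 0.5162
= 4.4162


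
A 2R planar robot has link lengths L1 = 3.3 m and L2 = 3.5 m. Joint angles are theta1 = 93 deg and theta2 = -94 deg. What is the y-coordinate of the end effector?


Convert angles to radians: theta1 = 1.6232, theta2 = -1.6406
y = L1*sin(theta1) + L2*sin(theta1+theta2)
y = 3.2955 + -0.0611
y = 3.2344


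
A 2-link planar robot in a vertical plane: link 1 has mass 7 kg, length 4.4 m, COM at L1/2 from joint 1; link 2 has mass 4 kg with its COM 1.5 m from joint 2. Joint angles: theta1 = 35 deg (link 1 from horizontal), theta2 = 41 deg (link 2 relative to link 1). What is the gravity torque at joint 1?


Horizontal distance from joint 1 to link-1 COM:
  x_c1 = (L1/2)*cos(t1) = 2.2 * 0.8192 = 1.8021 m
Horizontal distance from joint 1 to link-2 COM:
  x_c2 = L1*cos(t1) + Lc2*cos(t1+t2)
       = 4.4*0.8192 + 1.5*0.2419 = 3.9672 m
tau1 = m1*g*x_c1 + m2*g*x_c2
     = 7*9.81*1.8021 + 4*9.81*3.9672
     = 123.7526 + 155.671
     = 279.4236 Nm


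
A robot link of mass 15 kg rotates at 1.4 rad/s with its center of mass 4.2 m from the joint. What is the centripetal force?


F = m * omega^2 * r
= 15 * 1.4^2 * 4.2
= 15 * 1.96 * 4.2
= 123.48 N


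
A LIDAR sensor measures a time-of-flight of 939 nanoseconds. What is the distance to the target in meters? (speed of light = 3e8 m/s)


tof = 939 ns = 9.39e-07 s
dist = c * tof / 2
= 3e8 * 9.39e-07 / 2
= 140.85 m


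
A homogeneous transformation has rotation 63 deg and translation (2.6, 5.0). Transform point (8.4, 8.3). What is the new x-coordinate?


x' = cos(theta)*px - sin(theta)*py + tx
= 0.454*8.4 - 0.891*8.3 + 2.6
= -0.9818


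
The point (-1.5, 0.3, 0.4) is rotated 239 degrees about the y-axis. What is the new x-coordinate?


Rotation about y-axis: x' = x*cos(theta) + z*sin(theta)
= -1.5 * -0.515 + 0.4 * -0.8572
= 0.4297


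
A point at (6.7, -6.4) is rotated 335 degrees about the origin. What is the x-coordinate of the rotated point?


x' = x*cos(theta) - y*sin(theta)
cos(335 deg) = 0.9063, sin(335 deg) = -0.4226
x' = 6.7 * 0.9063 - -6.4 * -0.4226
= 6.0723 - 2.7048
= 3.3675


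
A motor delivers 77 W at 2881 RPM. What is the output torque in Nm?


omega = 2881 * 2*pi/60 = 301.6976 rad/s
tau = P / omega = 77 / 301.6976
= 0.2552 Nm


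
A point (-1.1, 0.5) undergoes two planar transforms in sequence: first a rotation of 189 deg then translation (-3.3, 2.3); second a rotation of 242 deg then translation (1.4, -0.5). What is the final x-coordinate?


After transform 1:
x1 = cos(189)*-1.1 - sin(189)*0.5 + -3.3 = -2.1353
y1 = sin(189)*-1.1 + cos(189)*0.5 + 2.3 = 1.9782
After transform 2:
x2 = cos(242)*-2.1353 - sin(242)*1.9782 + 1.4
= 4.1492


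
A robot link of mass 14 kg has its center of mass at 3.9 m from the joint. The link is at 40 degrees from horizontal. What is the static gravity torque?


tau = m*g*L*cos(angle)
= 14 * 9.81 * 3.9 * cos(40 deg)
= 14 * 9.81 * 3.9 * 0.766
= 410.3133 Nm


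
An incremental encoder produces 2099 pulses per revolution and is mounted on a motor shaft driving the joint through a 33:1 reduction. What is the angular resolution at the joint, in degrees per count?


counts per rev = 2099
effective counts at joint = 2099 * 33 = 69267
resolution = 360 / 69267
= 0.0052 deg/count


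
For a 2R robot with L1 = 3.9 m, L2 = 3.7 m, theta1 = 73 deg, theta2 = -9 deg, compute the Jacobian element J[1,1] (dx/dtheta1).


J[1,1] = -L1*sin(t1) - L2*sin(t1+t2)
= -3.9*sin(73) - 3.7*sin(64)
= -7.0551


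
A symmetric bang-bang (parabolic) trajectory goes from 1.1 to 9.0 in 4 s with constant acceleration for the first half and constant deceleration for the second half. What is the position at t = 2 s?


Symmetric rest-to-rest: each phase covers (pf-p0)/2 in time T/2. 0.5*a*(T/2)^2 = (pf-p0)/2 => a = 4*(pf-p0)/T^2
a = 4*(9.0-1.1)/4^2 = 1.975
t = 2 is in the acceleration phase (t <= T/2).
p = p0 + 0.5*a*t^2 = 1.1 + 0.5*1.975*2^2
= 5.05


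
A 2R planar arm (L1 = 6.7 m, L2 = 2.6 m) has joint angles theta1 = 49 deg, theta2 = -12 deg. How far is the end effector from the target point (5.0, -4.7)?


End effector via forward kinematics:
x = L1*cos(t1) + L2*cos(t1+t2) = 6.472
y = L1*sin(t1) + L2*sin(t1+t2) = 6.6213
Distance to target:
d = sqrt((5.0 - 6.472)^2 + (-4.7 - 6.6213)^2)
= sqrt(2.1669 + 128.1712)
= 11.4166 m


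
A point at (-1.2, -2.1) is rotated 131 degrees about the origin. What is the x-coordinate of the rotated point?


x' = x*cos(theta) - y*sin(theta)
cos(131 deg) = -0.6561, sin(131 deg) = 0.7547
x' = -1.2 * -0.6561 - -2.1 * 0.7547
= 0.7873 - -1.5849
= 2.3722


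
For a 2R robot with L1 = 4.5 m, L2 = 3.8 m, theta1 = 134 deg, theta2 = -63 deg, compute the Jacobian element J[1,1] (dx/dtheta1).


J[1,1] = -L1*sin(t1) - L2*sin(t1+t2)
= -4.5*sin(134) - 3.8*sin(71)
= -6.83


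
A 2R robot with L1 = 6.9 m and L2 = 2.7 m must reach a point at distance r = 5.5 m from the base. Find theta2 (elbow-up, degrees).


cos(theta2) = (r^2 - L1^2 - L2^2) / (2*L1*L2)
cos(theta2) = (30.25 - 47.61 - 7.29) / 37.26
cos(theta2) = -0.661567
theta2 = 131.4195 degrees


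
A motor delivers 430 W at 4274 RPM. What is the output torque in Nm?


omega = 4274 * 2*pi/60 = 447.5722 rad/s
tau = P / omega = 430 / 447.5722
= 0.9607 Nm


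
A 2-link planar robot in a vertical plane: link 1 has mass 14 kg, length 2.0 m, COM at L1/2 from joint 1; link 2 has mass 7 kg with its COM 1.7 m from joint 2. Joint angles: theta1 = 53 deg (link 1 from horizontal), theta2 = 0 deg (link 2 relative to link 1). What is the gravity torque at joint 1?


Horizontal distance from joint 1 to link-1 COM:
  x_c1 = (L1/2)*cos(t1) = 1.0 * 0.6018 = 0.6018 m
Horizontal distance from joint 1 to link-2 COM:
  x_c2 = L1*cos(t1) + Lc2*cos(t1+t2)
       = 2.0*0.6018 + 1.7*0.6018 = 2.2267 m
tau1 = m1*g*x_c1 + m2*g*x_c2
     = 14*9.81*0.6018 + 7*9.81*2.2267
     = 82.6533 + 152.9086
     = 235.5618 Nm


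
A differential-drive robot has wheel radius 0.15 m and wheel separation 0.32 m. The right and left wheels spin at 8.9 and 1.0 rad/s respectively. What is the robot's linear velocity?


vR = r*wR = 0.15*8.9 = 1.335 m/s
vL = r*wL = 0.15*1.0 = 0.15 m/s
v = (vR+vL)/2 = 0.7425 m/s
omega = (vR-vL)/L = 3.7031 rad/s
linear velocity = 0.7425 m/s


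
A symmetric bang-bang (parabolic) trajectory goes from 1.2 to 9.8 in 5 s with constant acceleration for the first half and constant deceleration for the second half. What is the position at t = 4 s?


Symmetric rest-to-rest: each phase covers (pf-p0)/2 in time T/2. 0.5*a*(T/2)^2 = (pf-p0)/2 => a = 4*(pf-p0)/T^2
a = 4*(9.8-1.2)/5^2 = 1.376
t = 4 is in the deceleration phase (t > T/2).
p = pf - 0.5*a*(T-t)^2 = 9.8 - 0.5*1.376*1^2
= 9.112


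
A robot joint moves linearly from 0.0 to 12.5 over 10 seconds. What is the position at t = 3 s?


s = t/T = 3/10 = 0.3
p(t) = p0 + (pf-p0)*s
= 0.0 + (12.5 - 0.0) * 0.3
= 3.75


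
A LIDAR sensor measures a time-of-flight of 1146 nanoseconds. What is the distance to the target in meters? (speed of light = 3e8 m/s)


tof = 1146 ns = 1.146e-06 s
dist = c * tof / 2
= 3e8 * 1.146e-06 / 2
= 171.9 m


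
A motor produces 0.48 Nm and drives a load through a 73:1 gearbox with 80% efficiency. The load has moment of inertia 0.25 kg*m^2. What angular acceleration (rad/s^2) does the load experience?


tau_out = tau_motor * N * eta
= 0.48 * 73 * 0.8 = 28.032 Nm
alpha = tau_out / I = 28.032 / 0.25
= 112.128 rad/s^2


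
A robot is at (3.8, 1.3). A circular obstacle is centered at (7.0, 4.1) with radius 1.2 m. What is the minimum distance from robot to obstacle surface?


center_dist = sqrt((3.8-7.0)^2 + (1.3-4.1)^2)
= sqrt(10.24 + 7.84)
= 4.2521
min_dist = center_dist - radius = 4.2521 - 1.2 = 3.0521 m


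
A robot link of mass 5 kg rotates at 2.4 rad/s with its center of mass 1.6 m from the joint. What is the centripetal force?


F = m * omega^2 * r
= 5 * 2.4^2 * 1.6
= 5 * 5.76 * 1.6
= 46.08 N


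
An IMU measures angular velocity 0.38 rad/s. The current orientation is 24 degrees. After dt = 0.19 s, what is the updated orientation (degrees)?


delta_theta = w * dt = 0.38 * 0.19 = 0.0722 rad
= 4.1368 deg
theta_new = 24 + 4.1368 = 28.1368 deg


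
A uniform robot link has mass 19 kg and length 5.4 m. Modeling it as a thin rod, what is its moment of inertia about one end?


I = (1/3) * m * L^2
= (1/3) * 19 * 5.4^2
= 0.333333 * 19 * 29.16
= 184.68 kg*m^2


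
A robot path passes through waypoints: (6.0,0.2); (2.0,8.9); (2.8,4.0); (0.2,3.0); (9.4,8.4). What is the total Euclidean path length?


Segment lengths:
  seg1 = sqrt((-4.0)^2 + (8.7)^2) = 9.5755
  seg2 = sqrt((0.8)^2 + (-4.9)^2) = 4.9649
  seg3 = sqrt((-2.6)^2 + (-1.0)^2) = 2.7857
  seg4 = sqrt((9.2)^2 + (5.4)^2) = 10.6677
Total = 27.9938


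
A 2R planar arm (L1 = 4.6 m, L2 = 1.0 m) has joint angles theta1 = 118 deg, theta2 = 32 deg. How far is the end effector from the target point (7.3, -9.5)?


End effector via forward kinematics:
x = L1*cos(t1) + L2*cos(t1+t2) = -3.0256
y = L1*sin(t1) + L2*sin(t1+t2) = 4.5616
Distance to target:
d = sqrt((7.3 - -3.0256)^2 + (-9.5 - 4.5616)^2)
= sqrt(106.6179 + 197.7274)
= 17.4455 m


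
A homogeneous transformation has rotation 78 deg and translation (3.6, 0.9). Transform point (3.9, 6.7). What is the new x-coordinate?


x' = cos(theta)*px - sin(theta)*py + tx
= 0.2079*3.9 - 0.9781*6.7 + 3.6
= -2.1427


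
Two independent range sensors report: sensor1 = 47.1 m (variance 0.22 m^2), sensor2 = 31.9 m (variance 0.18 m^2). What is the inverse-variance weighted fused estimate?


w1 = (1/var1) / (1/var1 + 1/var2)
   = 4.5455 / (4.5455 + 5.5556) = 0.45
w2 = 1 - w1 = 0.55
fused = w1*s1 + w2*s2 = 21.195 + 17.545
= 38.74 m


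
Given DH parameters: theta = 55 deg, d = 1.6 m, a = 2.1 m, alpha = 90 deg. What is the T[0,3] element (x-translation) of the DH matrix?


T[0,3] = a * cos(theta)
= 2.1 * cos(55 deg)
= 2.1 * 0.5736
= 1.2045


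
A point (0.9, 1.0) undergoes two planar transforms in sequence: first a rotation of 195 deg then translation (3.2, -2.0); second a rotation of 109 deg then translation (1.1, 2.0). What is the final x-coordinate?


After transform 1:
x1 = cos(195)*0.9 - sin(195)*1.0 + 3.2 = 2.5895
y1 = sin(195)*0.9 + cos(195)*1.0 + -2.0 = -3.1989
After transform 2:
x2 = cos(109)*2.5895 - sin(109)*-3.1989 + 1.1
= 3.2815


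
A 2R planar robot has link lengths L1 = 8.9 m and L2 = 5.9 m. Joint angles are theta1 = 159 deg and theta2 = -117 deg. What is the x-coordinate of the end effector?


Convert angles to radians: theta1 = 2.7751, theta2 = -2.042
x = L1*cos(theta1) + L2*cos(theta1+theta2)
x = -8.3089 + 4.3846
x = -3.9243


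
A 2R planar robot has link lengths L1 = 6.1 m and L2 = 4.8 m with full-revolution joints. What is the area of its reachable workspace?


r_max = L1 + L2 = 10.9 m
r_min = |L1 - L2| = 1.3 m
Area = pi*(r_max^2 - r_min^2)
= pi*(118.81 - 1.69)
= pi * 117.12
= 367.9433 m^2


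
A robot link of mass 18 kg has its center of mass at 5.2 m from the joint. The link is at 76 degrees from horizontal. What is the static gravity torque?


tau = m*g*L*cos(angle)
= 18 * 9.81 * 5.2 * cos(76 deg)
= 18 * 9.81 * 5.2 * 0.2419
= 222.1366 Nm


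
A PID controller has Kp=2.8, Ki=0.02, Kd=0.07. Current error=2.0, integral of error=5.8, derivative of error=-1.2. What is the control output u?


u = Kp*e + Ki*int(e) + Kd*de/dt
= 2.8*2.0 + 0.02*5.8 + 0.07*(-1.2)
= 5.6 + 0.116 + -0.084
= 5.632


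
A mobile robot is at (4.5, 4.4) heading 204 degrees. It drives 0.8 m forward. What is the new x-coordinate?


x_new = x0 + d*cos(theta)
= 4.5 + 0.8*cos(204)
= 4.5 + -0.7308
= 3.7692


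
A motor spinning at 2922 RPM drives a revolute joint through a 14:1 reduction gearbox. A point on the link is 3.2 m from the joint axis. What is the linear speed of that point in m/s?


omega_motor = 2922 * 2*pi/60 = 305.9911 rad/s
omega_joint = omega_motor / 14 = 21.8565 rad/s
v = omega_joint * r = 21.8565 * 3.2
= 69.9408 m/s


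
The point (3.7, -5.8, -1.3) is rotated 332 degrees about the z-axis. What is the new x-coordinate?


Rotation about z-axis: x' = x*cos(theta) - y*sin(theta)
= 3.7 * 0.8829 - -5.8 * -0.4695
= 0.544


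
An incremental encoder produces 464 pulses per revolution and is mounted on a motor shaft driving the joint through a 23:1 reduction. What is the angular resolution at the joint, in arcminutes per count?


counts per rev = 464
effective counts at joint = 464 * 23 = 10672
resolution = 360*60 / 10672
= 2.024 arcmin/count


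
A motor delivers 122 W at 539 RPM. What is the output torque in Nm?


omega = 539 * 2*pi/60 = 56.4439 rad/s
tau = P / omega = 122 / 56.4439
= 2.1614 Nm


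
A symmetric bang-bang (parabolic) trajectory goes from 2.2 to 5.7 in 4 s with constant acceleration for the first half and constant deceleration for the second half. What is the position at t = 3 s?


Symmetric rest-to-rest: each phase covers (pf-p0)/2 in time T/2. 0.5*a*(T/2)^2 = (pf-p0)/2 => a = 4*(pf-p0)/T^2
a = 4*(5.7-2.2)/4^2 = 0.875
t = 3 is in the deceleration phase (t > T/2).
p = pf - 0.5*a*(T-t)^2 = 5.7 - 0.5*0.875*1^2
= 5.2625


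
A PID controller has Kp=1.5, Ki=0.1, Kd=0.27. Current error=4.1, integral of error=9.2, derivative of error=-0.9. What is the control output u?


u = Kp*e + Ki*int(e) + Kd*de/dt
= 1.5*4.1 + 0.1*9.2 + 0.27*(-0.9)
= 6.15 + 0.92 + -0.243
= 6.827


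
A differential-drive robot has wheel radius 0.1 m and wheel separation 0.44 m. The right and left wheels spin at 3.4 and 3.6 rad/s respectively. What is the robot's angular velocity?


vR = r*wR = 0.1*3.4 = 0.34 m/s
vL = r*wL = 0.1*3.6 = 0.36 m/s
v = (vR+vL)/2 = 0.35 m/s
omega = (vR-vL)/L = -0.0455 rad/s
angular velocity = -0.0455 rad/s


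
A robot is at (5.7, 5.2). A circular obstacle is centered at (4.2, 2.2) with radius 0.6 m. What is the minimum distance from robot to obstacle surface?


center_dist = sqrt((5.7-4.2)^2 + (5.2-2.2)^2)
= sqrt(2.25 + 9.0)
= 3.3541
min_dist = center_dist - radius = 3.3541 - 0.6 = 2.7541 m


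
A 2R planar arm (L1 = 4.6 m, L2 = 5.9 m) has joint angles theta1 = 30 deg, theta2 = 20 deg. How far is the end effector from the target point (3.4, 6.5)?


End effector via forward kinematics:
x = L1*cos(t1) + L2*cos(t1+t2) = 7.7762
y = L1*sin(t1) + L2*sin(t1+t2) = 6.8197
Distance to target:
d = sqrt((3.4 - 7.7762)^2 + (6.5 - 6.8197)^2)
= sqrt(19.1508 + 0.1022)
= 4.3878 m


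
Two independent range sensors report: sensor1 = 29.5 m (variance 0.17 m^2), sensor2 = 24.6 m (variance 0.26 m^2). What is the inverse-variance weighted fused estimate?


w1 = (1/var1) / (1/var1 + 1/var2)
   = 5.8824 / (5.8824 + 3.8462) = 0.6047
w2 = 1 - w1 = 0.3953
fused = w1*s1 + w2*s2 = 17.8372 + 9.7256
= 27.5628 m


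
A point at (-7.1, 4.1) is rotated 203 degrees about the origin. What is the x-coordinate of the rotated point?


x' = x*cos(theta) - y*sin(theta)
cos(203 deg) = -0.9205, sin(203 deg) = -0.3907
x' = -7.1 * -0.9205 - 4.1 * -0.3907
= 6.5356 - -1.602
= 8.1376


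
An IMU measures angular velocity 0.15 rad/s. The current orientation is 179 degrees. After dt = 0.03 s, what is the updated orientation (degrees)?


delta_theta = w * dt = 0.15 * 0.03 = 0.0045 rad
= 0.2578 deg
theta_new = 179 + 0.2578 = 179.2578 deg


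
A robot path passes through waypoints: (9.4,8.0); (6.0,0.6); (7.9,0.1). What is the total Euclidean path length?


Segment lengths:
  seg1 = sqrt((-3.4)^2 + (-7.4)^2) = 8.1437
  seg2 = sqrt((1.9)^2 + (-0.5)^2) = 1.9647
Total = 10.1084


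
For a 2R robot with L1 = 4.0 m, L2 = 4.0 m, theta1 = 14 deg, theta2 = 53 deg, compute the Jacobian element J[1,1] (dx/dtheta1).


J[1,1] = -L1*sin(t1) - L2*sin(t1+t2)
= -4.0*sin(14) - 4.0*sin(67)
= -4.6497


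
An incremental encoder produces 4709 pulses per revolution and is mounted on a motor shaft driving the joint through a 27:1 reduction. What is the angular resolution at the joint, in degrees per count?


counts per rev = 4709
effective counts at joint = 4709 * 27 = 127143
resolution = 360 / 127143
= 0.0028 deg/count


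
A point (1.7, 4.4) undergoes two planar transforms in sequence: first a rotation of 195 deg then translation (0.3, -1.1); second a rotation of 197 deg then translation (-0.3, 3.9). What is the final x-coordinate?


After transform 1:
x1 = cos(195)*1.7 - sin(195)*4.4 + 0.3 = -0.2033
y1 = sin(195)*1.7 + cos(195)*4.4 + -1.1 = -5.7901
After transform 2:
x2 = cos(197)*-0.2033 - sin(197)*-5.7901 + -0.3
= -1.7985


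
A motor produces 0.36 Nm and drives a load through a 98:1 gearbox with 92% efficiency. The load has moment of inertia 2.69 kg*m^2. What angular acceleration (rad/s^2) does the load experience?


tau_out = tau_motor * N * eta
= 0.36 * 98 * 0.92 = 32.4576 Nm
alpha = tau_out / I = 32.4576 / 2.69
= 12.066 rad/s^2


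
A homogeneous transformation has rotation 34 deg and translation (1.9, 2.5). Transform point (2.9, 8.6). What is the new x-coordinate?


x' = cos(theta)*px - sin(theta)*py + tx
= 0.829*2.9 - 0.5592*8.6 + 1.9
= -0.5049


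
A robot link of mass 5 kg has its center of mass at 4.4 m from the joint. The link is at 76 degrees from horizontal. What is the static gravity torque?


tau = m*g*L*cos(angle)
= 5 * 9.81 * 4.4 * cos(76 deg)
= 5 * 9.81 * 4.4 * 0.2419
= 52.2116 Nm


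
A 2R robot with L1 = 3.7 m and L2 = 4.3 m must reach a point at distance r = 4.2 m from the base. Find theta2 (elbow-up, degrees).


cos(theta2) = (r^2 - L1^2 - L2^2) / (2*L1*L2)
cos(theta2) = (17.64 - 13.69 - 18.49) / 31.82
cos(theta2) = -0.456945
theta2 = 117.1902 degrees


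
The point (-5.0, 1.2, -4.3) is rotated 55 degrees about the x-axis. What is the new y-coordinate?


Rotation about x-axis: y' = y*cos(theta) - z*sin(theta)
= 1.2 * 0.5736 - -4.3 * 0.8192
= 4.2106
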